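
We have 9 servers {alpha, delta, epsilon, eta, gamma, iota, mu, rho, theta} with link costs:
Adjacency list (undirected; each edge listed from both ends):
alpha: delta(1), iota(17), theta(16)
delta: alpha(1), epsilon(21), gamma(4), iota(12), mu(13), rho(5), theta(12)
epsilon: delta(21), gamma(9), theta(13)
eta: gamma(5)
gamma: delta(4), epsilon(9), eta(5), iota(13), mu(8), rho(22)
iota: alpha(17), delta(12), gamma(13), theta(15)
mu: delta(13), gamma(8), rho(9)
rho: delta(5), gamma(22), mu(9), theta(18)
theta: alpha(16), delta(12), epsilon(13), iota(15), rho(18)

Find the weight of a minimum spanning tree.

56

Kruskal's algorithm — process edges by increasing weight (ties by edge label):
alpha-delta (1): add — endpoints in different components.
delta-gamma (4): add — endpoints in different components.
delta-rho (5): add — endpoints in different components.
eta-gamma (5): add — endpoints in different components.
gamma-mu (8): add — endpoints in different components.
epsilon-gamma (9): add — endpoints in different components.
mu-rho (9): skip — mu and rho already connected.
delta-iota (12): add — endpoints in different components.
delta-theta (12): add — endpoints in different components.
MST edges: alpha-delta, delta-gamma, delta-rho, eta-gamma, gamma-mu, epsilon-gamma, delta-iota, delta-theta; total weight 1+4+5+5+8+9+12+12 = 56.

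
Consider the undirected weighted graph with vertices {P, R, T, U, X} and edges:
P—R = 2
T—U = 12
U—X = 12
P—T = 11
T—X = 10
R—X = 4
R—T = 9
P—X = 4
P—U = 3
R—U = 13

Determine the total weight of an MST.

Prim's algorithm from P:
Step 1: frontier [P—R 2, P—U 3, P—X 4, P—T 11] → take P—R (2); add R.
Step 2: frontier [P—U 3, P—X 4, P—T 11, R—X 4, R—T 9, R—U 13] → take P—U (3); add U.
Step 3: frontier [P—X 4, P—T 11, R—X 4, R—T 9, T—U 12, U—X 12] → take P—X (4); add X.
Step 4: frontier [P—T 11, R—T 9, T—U 12, T—X 10] → take R—T (9); add T.
MST edges: P—R, P—U, P—X, R—T; total weight 2+3+4+9 = 18.

18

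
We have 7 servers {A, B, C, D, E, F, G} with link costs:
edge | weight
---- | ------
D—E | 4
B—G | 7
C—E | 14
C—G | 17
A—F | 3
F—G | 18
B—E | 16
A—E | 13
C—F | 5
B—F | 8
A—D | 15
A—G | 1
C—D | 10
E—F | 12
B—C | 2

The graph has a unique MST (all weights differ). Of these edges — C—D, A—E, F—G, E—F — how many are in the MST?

1

Sort edges by weight, then run Kruskal:
A—G (1): add — endpoints in different components.
B—C (2): add — endpoints in different components.
A—F (3): add — endpoints in different components.
D—E (4): add — endpoints in different components.
C—F (5): add — endpoints in different components.
B—G (7): skip — B and G already connected.
B—F (8): skip — B and F already connected.
C—D (10): add — endpoints in different components.
MST edge set: {A—G, B—C, A—F, D—E, C—F, C—D}.
Of the listed edges, {C—D} are in the MST → 1.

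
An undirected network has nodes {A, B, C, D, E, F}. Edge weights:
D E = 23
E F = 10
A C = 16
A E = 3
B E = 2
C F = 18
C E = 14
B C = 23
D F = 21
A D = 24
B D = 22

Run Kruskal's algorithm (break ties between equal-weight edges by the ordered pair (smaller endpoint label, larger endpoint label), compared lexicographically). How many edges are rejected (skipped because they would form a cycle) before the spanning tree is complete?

Kruskal: consider edges lightest-first.
B E (2): add — endpoints in different components.
A E (3): add — endpoints in different components.
E F (10): add — endpoints in different components.
C E (14): add — endpoints in different components.
A C (16): skip — A and C already connected.
C F (18): skip — C and F already connected.
D F (21): add — endpoints in different components.
Edges rejected before the tree was complete: 2.

2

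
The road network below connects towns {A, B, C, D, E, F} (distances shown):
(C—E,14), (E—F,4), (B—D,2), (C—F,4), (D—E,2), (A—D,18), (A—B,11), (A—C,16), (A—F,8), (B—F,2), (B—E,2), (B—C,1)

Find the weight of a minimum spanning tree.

Grow the tree from E using Prim:
Step 1: cheapest edge leaving the tree is B—E (2); add B.
Step 2: cheapest edge leaving the tree is B—C (1); add C.
Step 3: cheapest edge leaving the tree is B—D (2); add D.
Step 4: cheapest edge leaving the tree is B—F (2); add F.
Step 5: cheapest edge leaving the tree is A—F (8); add A.
MST edges: B—E, B—C, B—D, B—F, A—F; total weight 2+1+2+2+8 = 15.

15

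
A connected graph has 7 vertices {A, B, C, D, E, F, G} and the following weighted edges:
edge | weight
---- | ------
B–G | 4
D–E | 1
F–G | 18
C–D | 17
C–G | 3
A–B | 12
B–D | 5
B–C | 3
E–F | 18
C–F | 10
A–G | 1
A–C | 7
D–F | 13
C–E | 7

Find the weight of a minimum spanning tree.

Grow the tree from B using Prim:
Step 1: cheapest edge leaving the tree is B–C (3); add C.
Step 2: cheapest edge leaving the tree is C–G (3); add G.
Step 3: cheapest edge leaving the tree is A–G (1); add A.
Step 4: cheapest edge leaving the tree is B–D (5); add D.
Step 5: cheapest edge leaving the tree is D–E (1); add E.
Step 6: cheapest edge leaving the tree is C–F (10); add F.
MST edges: B–C, C–G, A–G, B–D, D–E, C–F; total weight 3+3+1+5+1+10 = 23.

23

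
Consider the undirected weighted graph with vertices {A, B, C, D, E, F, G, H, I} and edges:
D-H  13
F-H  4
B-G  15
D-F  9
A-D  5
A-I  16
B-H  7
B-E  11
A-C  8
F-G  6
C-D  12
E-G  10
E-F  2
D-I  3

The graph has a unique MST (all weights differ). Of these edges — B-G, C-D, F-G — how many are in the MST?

1

Kruskal's algorithm — process edges by increasing weight (ties by edge label):
E-F (2): add — endpoints in different components.
D-I (3): add — endpoints in different components.
F-H (4): add — endpoints in different components.
A-D (5): add — endpoints in different components.
F-G (6): add — endpoints in different components.
B-H (7): add — endpoints in different components.
A-C (8): add — endpoints in different components.
D-F (9): add — endpoints in different components.
MST edge set: {E-F, D-I, F-H, A-D, F-G, B-H, A-C, D-F}.
Of the listed edges, {F-G} are in the MST → 1.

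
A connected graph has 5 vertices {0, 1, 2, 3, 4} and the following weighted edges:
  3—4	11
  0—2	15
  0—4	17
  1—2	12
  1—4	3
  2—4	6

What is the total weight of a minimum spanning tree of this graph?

35

Kruskal: consider edges lightest-first.
1—4 (3): add — endpoints in different components.
2—4 (6): add — endpoints in different components.
3—4 (11): add — endpoints in different components.
1—2 (12): skip — 1 and 2 already connected.
0—2 (15): add — endpoints in different components.
MST edges: 1—4, 2—4, 3—4, 0—2; total weight 3+6+11+15 = 35.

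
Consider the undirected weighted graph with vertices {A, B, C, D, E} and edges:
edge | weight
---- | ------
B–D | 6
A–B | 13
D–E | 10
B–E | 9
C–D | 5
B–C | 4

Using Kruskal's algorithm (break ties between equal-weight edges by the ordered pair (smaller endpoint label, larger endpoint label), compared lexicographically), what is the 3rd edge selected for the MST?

Sort edges by weight, then run Kruskal:
B–C (4): add. Components now {A} {B,C} {D} {E}
C–D (5): add. Components now {A} {B,C,D} {E}
B–D (6): skip — B and D already connected.
B–E (9): add. Components now {A} {B,C,D,E}
D–E (10): skip — D and E already connected.
A–B (13): add. Components now {A,B,C,D,E}
The 3rd edge added is B–E.

B-E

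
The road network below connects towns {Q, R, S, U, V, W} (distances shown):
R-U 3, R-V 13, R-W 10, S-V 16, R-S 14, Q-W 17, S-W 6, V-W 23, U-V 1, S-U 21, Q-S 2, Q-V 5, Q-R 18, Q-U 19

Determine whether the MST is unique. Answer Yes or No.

Yes

Kruskal: consider edges lightest-first.
U-V (1): add — endpoints in different components.
Q-S (2): add — endpoints in different components.
R-U (3): add — endpoints in different components.
Q-V (5): add — endpoints in different components.
S-W (6): add — endpoints in different components.
Every non-tree edge has weight strictly greater than the heaviest edge on the tree path between its endpoints, so the MST is unique.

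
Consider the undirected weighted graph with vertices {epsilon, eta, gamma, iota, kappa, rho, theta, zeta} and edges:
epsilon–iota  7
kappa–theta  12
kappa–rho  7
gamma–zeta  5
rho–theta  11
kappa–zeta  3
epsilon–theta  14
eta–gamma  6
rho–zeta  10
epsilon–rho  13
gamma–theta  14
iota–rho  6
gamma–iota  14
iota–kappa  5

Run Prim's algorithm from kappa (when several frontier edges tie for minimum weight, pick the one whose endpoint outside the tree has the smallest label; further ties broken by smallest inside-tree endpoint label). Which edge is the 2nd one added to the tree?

Grow the tree from kappa using Prim:
Step 1: cheapest edge leaving the tree is kappa–zeta (3); add zeta.
Step 2: cheapest edge leaving the tree is gamma–zeta (5); add gamma.
Step 3: cheapest edge leaving the tree is iota–kappa (5); add iota.
Step 4: cheapest edge leaving the tree is eta–gamma (6); add eta.
Step 5: cheapest edge leaving the tree is iota–rho (6); add rho.
Step 6: cheapest edge leaving the tree is epsilon–iota (7); add epsilon.
Step 7: cheapest edge leaving the tree is rho–theta (11); add theta.
The 2nd edge added is gamma–zeta.

gamma-zeta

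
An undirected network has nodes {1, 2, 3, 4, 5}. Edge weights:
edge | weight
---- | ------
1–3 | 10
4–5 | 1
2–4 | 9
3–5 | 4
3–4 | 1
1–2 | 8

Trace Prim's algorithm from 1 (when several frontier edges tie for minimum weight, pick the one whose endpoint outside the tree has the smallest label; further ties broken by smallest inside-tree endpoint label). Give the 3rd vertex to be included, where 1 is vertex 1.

4

Prim's algorithm from 1:
Step 1: cheapest edge leaving the tree is 1–2 (8); add 2.
Step 2: cheapest edge leaving the tree is 2–4 (9); add 4.
Step 3: cheapest edge leaving the tree is 3–4 (1); add 3.
Step 4: cheapest edge leaving the tree is 4–5 (1); add 5.
Vertex order: 1, 2, 4, 3, 5. The 3rd vertex is 4.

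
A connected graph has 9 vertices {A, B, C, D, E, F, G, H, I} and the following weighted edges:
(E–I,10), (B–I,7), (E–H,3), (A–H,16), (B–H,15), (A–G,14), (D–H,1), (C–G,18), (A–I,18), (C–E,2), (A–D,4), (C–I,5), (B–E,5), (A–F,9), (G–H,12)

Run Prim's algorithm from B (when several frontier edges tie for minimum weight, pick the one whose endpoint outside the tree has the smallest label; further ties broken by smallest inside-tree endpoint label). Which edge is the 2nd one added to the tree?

C-E

Grow the tree from B using Prim:
Step 1: cheapest edge leaving the tree is B–E (5); add E.
Step 2: cheapest edge leaving the tree is C–E (2); add C.
Step 3: cheapest edge leaving the tree is E–H (3); add H.
Step 4: cheapest edge leaving the tree is D–H (1); add D.
Step 5: cheapest edge leaving the tree is A–D (4); add A.
Step 6: cheapest edge leaving the tree is C–I (5); add I.
Step 7: cheapest edge leaving the tree is A–F (9); add F.
Step 8: cheapest edge leaving the tree is G–H (12); add G.
The 2nd edge added is C–E.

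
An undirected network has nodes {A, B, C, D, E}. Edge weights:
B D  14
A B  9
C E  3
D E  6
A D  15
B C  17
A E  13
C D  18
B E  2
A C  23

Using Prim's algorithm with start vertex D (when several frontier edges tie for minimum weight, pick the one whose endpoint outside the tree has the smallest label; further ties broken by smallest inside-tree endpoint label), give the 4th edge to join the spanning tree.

Grow the tree from D using Prim:
Step 1: frontier [D E 6, B D 14, A D 15, C D 18] → take D E (6); add E.
Step 2: frontier [B D 14, A D 15, C D 18, B E 2, C E 3, A E 13] → take B E (2); add B.
Step 3: frontier [A B 9, B C 17, A D 15, C D 18, C E 3, A E 13] → take C E (3); add C.
Step 4: frontier [A B 9, A C 23, A D 15, A E 13] → take A B (9); add A.
The 4th edge added is A B.

A-B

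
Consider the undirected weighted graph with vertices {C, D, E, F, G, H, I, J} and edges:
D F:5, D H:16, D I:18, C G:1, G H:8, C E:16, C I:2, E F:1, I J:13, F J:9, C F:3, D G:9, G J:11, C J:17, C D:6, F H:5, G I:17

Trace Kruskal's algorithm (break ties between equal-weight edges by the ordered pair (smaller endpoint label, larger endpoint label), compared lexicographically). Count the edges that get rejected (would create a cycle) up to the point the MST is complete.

3

Kruskal: consider edges lightest-first.
C G (1): add — endpoints in different components.
E F (1): add — endpoints in different components.
C I (2): add — endpoints in different components.
C F (3): add — endpoints in different components.
D F (5): add — endpoints in different components.
F H (5): add — endpoints in different components.
C D (6): skip — C and D already connected.
G H (8): skip — G and H already connected.
D G (9): skip — D and G already connected.
F J (9): add — endpoints in different components.
Edges rejected before the tree was complete: 3.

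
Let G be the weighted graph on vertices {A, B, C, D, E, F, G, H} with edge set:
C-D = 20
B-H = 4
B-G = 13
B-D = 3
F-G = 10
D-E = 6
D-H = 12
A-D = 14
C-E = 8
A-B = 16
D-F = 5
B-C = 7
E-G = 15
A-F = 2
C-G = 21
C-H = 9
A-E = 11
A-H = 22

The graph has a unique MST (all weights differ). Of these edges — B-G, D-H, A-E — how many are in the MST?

Sort edges by weight, then run Kruskal:
A-F (2): add — endpoints in different components.
B-D (3): add — endpoints in different components.
B-H (4): add — endpoints in different components.
D-F (5): add — endpoints in different components.
D-E (6): add — endpoints in different components.
B-C (7): add — endpoints in different components.
C-E (8): skip — C and E already connected.
C-H (9): skip — C and H already connected.
F-G (10): add — endpoints in different components.
MST edge set: {A-F, B-D, B-H, D-F, D-E, B-C, F-G}.
Of the listed edges, {} are in the MST → 0.

0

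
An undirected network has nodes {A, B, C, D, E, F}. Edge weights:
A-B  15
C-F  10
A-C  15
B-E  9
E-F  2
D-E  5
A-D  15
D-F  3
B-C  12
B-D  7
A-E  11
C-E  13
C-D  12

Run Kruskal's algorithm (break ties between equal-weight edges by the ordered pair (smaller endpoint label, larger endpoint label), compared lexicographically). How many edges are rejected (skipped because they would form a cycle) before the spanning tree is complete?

2

Sort edges by weight, then run Kruskal:
E-F (2): add — endpoints in different components.
D-F (3): add — endpoints in different components.
D-E (5): skip — D and E already connected.
B-D (7): add — endpoints in different components.
B-E (9): skip — B and E already connected.
C-F (10): add — endpoints in different components.
A-E (11): add — endpoints in different components.
Edges rejected before the tree was complete: 2.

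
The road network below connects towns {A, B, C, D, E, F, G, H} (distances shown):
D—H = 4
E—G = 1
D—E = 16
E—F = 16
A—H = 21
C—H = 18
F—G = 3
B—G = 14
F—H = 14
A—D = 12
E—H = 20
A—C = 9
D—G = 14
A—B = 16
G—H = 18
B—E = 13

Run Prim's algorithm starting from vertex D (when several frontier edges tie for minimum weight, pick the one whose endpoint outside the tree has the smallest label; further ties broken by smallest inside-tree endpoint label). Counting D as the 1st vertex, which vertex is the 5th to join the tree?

F

Prim, starting at D.
Step 1: cheapest edge leaving the tree is D—H (4); add H.
Step 2: cheapest edge leaving the tree is A—D (12); add A.
Step 3: cheapest edge leaving the tree is A—C (9); add C.
Step 4: cheapest edge leaving the tree is F—H (14); add F.
Step 5: cheapest edge leaving the tree is F—G (3); add G.
Step 6: cheapest edge leaving the tree is E—G (1); add E.
Step 7: cheapest edge leaving the tree is B—E (13); add B.
Vertex order: D, H, A, C, F, G, E, B. The 5th vertex is F.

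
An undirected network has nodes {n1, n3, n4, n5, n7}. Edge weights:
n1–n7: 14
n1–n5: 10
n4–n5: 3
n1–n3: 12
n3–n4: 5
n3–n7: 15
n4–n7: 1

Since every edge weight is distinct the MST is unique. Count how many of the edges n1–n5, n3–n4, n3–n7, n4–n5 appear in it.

3

Kruskal: consider edges lightest-first.
n4–n7 (1): add — endpoints in different components.
n4–n5 (3): add — endpoints in different components.
n3–n4 (5): add — endpoints in different components.
n1–n5 (10): add — endpoints in different components.
MST edge set: {n4–n7, n4–n5, n3–n4, n1–n5}.
Of the listed edges, {n1–n5, n3–n4, n4–n5} are in the MST → 3.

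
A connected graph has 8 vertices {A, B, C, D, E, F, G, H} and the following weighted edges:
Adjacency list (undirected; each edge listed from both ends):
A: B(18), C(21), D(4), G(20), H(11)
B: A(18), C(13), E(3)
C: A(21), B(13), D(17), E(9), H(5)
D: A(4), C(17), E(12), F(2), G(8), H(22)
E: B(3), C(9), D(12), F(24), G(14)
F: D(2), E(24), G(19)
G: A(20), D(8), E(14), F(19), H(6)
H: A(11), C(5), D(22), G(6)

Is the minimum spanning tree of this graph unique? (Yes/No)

Sort edges by weight, then run Kruskal:
D—F (2): add — endpoints in different components.
B—E (3): add — endpoints in different components.
A—D (4): add — endpoints in different components.
C—H (5): add — endpoints in different components.
G—H (6): add — endpoints in different components.
D—G (8): add — endpoints in different components.
C—E (9): add — endpoints in different components.
Every non-tree edge has weight strictly greater than the heaviest edge on the tree path between its endpoints, so the MST is unique.

Yes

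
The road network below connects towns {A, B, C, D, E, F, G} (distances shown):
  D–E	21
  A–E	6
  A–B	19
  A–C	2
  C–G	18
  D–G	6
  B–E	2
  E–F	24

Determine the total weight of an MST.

Kruskal's algorithm — process edges by increasing weight (ties by edge label):
A–C (2): add — endpoints in different components.
B–E (2): add — endpoints in different components.
A–E (6): add — endpoints in different components.
D–G (6): add — endpoints in different components.
C–G (18): add — endpoints in different components.
A–B (19): skip — A and B already connected.
D–E (21): skip — D and E already connected.
E–F (24): add — endpoints in different components.
MST edges: A–C, B–E, A–E, D–G, C–G, E–F; total weight 2+2+6+6+18+24 = 58.

58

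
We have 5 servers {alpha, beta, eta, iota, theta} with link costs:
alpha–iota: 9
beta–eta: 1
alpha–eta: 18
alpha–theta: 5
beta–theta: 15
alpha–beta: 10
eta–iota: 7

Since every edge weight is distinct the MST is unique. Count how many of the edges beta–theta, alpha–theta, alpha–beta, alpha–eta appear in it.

Kruskal: consider edges lightest-first.
beta–eta (1): add — endpoints in different components.
alpha–theta (5): add — endpoints in different components.
eta–iota (7): add — endpoints in different components.
alpha–iota (9): add — endpoints in different components.
MST edge set: {beta–eta, alpha–theta, eta–iota, alpha–iota}.
Of the listed edges, {alpha–theta} are in the MST → 1.

1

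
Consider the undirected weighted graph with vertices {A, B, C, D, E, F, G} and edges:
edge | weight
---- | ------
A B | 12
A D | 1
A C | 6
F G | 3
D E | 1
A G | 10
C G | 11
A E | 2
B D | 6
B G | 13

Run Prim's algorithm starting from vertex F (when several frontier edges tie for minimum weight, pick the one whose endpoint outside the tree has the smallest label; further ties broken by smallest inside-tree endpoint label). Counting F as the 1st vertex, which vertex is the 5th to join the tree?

E

Prim, starting at F.
Step 1: cheapest edge leaving the tree is F G (3); add G.
Step 2: cheapest edge leaving the tree is A G (10); add A.
Step 3: cheapest edge leaving the tree is A D (1); add D.
Step 4: cheapest edge leaving the tree is D E (1); add E.
Step 5: cheapest edge leaving the tree is B D (6); add B.
Step 6: cheapest edge leaving the tree is A C (6); add C.
Vertex order: F, G, A, D, E, B, C. The 5th vertex is E.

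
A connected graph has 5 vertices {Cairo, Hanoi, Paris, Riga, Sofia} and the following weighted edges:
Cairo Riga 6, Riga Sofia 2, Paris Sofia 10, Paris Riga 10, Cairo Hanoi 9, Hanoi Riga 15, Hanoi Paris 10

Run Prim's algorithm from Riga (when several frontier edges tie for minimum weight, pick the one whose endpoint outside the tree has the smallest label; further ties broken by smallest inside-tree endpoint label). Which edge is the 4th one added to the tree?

Hanoi-Paris

Prim, starting at Riga.
Step 1: frontier [Riga Sofia 2, Cairo Riga 6, Paris Riga 10, Hanoi Riga 15] → take Riga Sofia (2); add Sofia.
Step 2: frontier [Cairo Riga 6, Paris Riga 10, Hanoi Riga 15, Paris Sofia 10] → take Cairo Riga (6); add Cairo.
Step 3: frontier [Cairo Hanoi 9, Paris Riga 10, Hanoi Riga 15, Paris Sofia 10] → take Cairo Hanoi (9); add Hanoi.
Step 4: frontier [Hanoi Paris 10, Paris Riga 10, Paris Sofia 10] → take Hanoi Paris (10); add Paris.
The 4th edge added is Hanoi Paris.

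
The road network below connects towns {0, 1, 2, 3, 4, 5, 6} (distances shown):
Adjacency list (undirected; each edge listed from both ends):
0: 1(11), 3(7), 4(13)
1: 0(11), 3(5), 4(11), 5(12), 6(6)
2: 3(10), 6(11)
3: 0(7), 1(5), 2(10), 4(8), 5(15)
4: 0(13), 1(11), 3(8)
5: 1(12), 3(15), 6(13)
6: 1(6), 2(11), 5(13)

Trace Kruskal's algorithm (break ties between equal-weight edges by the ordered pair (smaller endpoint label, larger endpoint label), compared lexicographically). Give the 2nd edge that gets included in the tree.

Kruskal: consider edges lightest-first.
1 3 (5): add. Components now {0} {1,3} {2} {4} {5} {6}
1 6 (6): add. Components now {0} {1,3,6} {2} {4} {5}
0 3 (7): add. Components now {0,1,3,6} {2} {4} {5}
3 4 (8): add. Components now {0,1,3,4,6} {2} {5}
2 3 (10): add. Components now {0,1,2,3,4,6} {5}
0 1 (11): skip — 0 and 1 already connected.
1 4 (11): skip — 1 and 4 already connected.
2 6 (11): skip — 2 and 6 already connected.
1 5 (12): add. Components now {0,1,2,3,4,5,6}
The 2nd edge added is 1 6.

1-6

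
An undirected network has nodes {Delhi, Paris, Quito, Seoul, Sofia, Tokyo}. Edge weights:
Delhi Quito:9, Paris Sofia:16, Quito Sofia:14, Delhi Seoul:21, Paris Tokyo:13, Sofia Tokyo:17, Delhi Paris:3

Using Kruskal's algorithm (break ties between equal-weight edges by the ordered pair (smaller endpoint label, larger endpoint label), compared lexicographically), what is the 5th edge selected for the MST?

Kruskal: consider edges lightest-first.
Delhi Paris (3): add. Components now {Delhi,Paris} {Sofia} {Quito} {Tokyo} {Seoul}
Delhi Quito (9): add. Components now {Delhi,Paris,Quito} {Sofia} {Tokyo} {Seoul}
Paris Tokyo (13): add. Components now {Delhi,Paris,Quito,Tokyo} {Sofia} {Seoul}
Quito Sofia (14): add. Components now {Delhi,Paris,Quito,Sofia,Tokyo} {Seoul}
Paris Sofia (16): skip — Paris and Sofia already connected.
Sofia Tokyo (17): skip — Sofia and Tokyo already connected.
Delhi Seoul (21): add. Components now {Delhi,Paris,Quito,Seoul,Sofia,Tokyo}
The 5th edge added is Delhi Seoul.

Delhi-Seoul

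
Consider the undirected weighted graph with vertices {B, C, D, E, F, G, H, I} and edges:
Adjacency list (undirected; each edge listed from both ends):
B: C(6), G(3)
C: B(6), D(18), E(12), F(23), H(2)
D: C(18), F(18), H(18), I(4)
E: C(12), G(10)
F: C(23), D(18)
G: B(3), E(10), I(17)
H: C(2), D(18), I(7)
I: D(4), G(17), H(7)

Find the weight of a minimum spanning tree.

50

Grow the tree from C using Prim:
Step 1: cheapest edge leaving the tree is C-H (2); add H.
Step 2: cheapest edge leaving the tree is B-C (6); add B.
Step 3: cheapest edge leaving the tree is B-G (3); add G.
Step 4: cheapest edge leaving the tree is H-I (7); add I.
Step 5: cheapest edge leaving the tree is D-I (4); add D.
Step 6: cheapest edge leaving the tree is E-G (10); add E.
Step 7: cheapest edge leaving the tree is D-F (18); add F.
MST edges: C-H, B-C, B-G, H-I, D-I, E-G, D-F; total weight 2+6+3+7+4+10+18 = 50.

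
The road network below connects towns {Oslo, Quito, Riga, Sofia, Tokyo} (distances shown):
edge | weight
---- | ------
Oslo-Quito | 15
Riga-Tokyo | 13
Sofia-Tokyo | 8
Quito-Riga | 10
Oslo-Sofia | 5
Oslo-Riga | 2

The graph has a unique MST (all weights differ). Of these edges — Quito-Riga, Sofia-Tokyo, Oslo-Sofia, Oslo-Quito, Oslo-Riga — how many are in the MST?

Sort edges by weight, then run Kruskal:
Oslo-Riga (2): add. Components now {Oslo,Riga} {Sofia} {Quito} {Tokyo}
Oslo-Sofia (5): add. Components now {Oslo,Riga,Sofia} {Quito} {Tokyo}
Sofia-Tokyo (8): add. Components now {Oslo,Riga,Sofia,Tokyo} {Quito}
Quito-Riga (10): add. Components now {Oslo,Quito,Riga,Sofia,Tokyo}
MST edge set: {Oslo-Riga, Oslo-Sofia, Sofia-Tokyo, Quito-Riga}.
Of the listed edges, {Quito-Riga, Sofia-Tokyo, Oslo-Sofia, Oslo-Riga} are in the MST → 4.

4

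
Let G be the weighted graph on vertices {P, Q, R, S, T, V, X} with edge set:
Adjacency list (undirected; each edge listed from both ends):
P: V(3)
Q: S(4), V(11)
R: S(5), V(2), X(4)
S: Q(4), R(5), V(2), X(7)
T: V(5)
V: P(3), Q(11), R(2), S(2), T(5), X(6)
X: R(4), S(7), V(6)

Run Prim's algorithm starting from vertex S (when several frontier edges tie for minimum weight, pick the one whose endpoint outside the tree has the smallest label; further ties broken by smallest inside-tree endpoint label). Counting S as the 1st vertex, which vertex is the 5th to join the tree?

Q

Prim, starting at S.
Step 1: cheapest edge leaving the tree is S–V (2); add V.
Step 2: cheapest edge leaving the tree is R–V (2); add R.
Step 3: cheapest edge leaving the tree is P–V (3); add P.
Step 4: cheapest edge leaving the tree is Q–S (4); add Q.
Step 5: cheapest edge leaving the tree is R–X (4); add X.
Step 6: cheapest edge leaving the tree is T–V (5); add T.
Vertex order: S, V, R, P, Q, X, T. The 5th vertex is Q.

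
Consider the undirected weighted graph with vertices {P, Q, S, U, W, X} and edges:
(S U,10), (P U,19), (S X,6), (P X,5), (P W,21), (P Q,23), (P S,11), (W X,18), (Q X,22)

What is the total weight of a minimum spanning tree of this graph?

61

Prim, starting at W.
Step 1: frontier [W X 18, P W 21] → take W X (18); add X.
Step 2: frontier [P W 21, P X 5, S X 6, Q X 22] → take P X (5); add P.
Step 3: frontier [P S 11, P U 19, P Q 23, S X 6, Q X 22] → take S X (6); add S.
Step 4: frontier [P U 19, P Q 23, S U 10, Q X 22] → take S U (10); add U.
Step 5: frontier [P Q 23, Q X 22] → take Q X (22); add Q.
MST edges: W X, P X, S X, S U, Q X; total weight 18+5+6+10+22 = 61.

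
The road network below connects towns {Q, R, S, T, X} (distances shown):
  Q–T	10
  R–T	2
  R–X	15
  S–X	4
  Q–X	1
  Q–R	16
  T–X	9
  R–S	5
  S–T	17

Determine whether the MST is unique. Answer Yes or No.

Sort edges by weight, then run Kruskal:
Q–X (1): add — endpoints in different components.
R–T (2): add — endpoints in different components.
S–X (4): add — endpoints in different components.
R–S (5): add — endpoints in different components.
Every non-tree edge has weight strictly greater than the heaviest edge on the tree path between its endpoints, so the MST is unique.

Yes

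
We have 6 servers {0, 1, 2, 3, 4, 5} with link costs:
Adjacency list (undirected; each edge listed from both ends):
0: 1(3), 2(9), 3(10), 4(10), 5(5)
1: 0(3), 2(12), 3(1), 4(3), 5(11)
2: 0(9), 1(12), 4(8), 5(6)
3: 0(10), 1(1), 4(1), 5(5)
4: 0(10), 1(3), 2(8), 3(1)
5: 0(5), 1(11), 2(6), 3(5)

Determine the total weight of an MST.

Grow the tree from 4 using Prim:
Step 1: frontier [3 4 1, 1 4 3, 2 4 8, 0 4 10] → take 3 4 (1); add 3.
Step 2: frontier [1 3 1, 3 5 5, 0 3 10, 1 4 3, 2 4 8, 0 4 10] → take 1 3 (1); add 1.
Step 3: frontier [0 1 3, 1 5 11, 1 2 12, 3 5 5, 0 3 10, 2 4 8, 0 4 10] → take 0 1 (3); add 0.
Step 4: frontier [0 5 5, 0 2 9, 1 5 11, 1 2 12, 3 5 5, 2 4 8] → take 0 5 (5); add 5.
Step 5: frontier [0 2 9, 1 2 12, 2 4 8, 2 5 6] → take 2 5 (6); add 2.
MST edges: 3 4, 1 3, 0 1, 0 5, 2 5; total weight 1+1+3+5+6 = 16.

16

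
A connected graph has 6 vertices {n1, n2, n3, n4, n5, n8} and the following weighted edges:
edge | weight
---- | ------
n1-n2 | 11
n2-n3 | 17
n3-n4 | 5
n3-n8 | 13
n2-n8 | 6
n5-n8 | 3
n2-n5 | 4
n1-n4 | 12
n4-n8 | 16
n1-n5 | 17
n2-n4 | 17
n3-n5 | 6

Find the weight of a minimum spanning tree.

Sort edges by weight, then run Kruskal:
n5-n8 (3): add. Components now {n5,n8} {n3} {n2} {n4} {n1}
n2-n5 (4): add. Components now {n2,n5,n8} {n3} {n4} {n1}
n3-n4 (5): add. Components now {n2,n5,n8} {n3,n4} {n1}
n2-n8 (6): skip — n2 and n8 already connected.
n3-n5 (6): add. Components now {n2,n3,n4,n5,n8} {n1}
n1-n2 (11): add. Components now {n1,n2,n3,n4,n5,n8}
MST edges: n5-n8, n2-n5, n3-n4, n3-n5, n1-n2; total weight 3+4+5+6+11 = 29.

29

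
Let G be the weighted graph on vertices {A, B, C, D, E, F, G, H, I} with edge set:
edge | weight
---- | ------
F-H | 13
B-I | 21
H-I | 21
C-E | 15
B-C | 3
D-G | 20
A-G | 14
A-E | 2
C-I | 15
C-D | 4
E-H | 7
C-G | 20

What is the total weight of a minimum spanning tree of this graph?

73

Prim's algorithm from D:
Step 1: frontier [C-D 4, D-G 20] → take C-D (4); add C.
Step 2: frontier [B-C 3, C-E 15, C-I 15, C-G 20, D-G 20] → take B-C (3); add B.
Step 3: frontier [B-I 21, C-E 15, C-I 15, C-G 20, D-G 20] → take C-E (15); add E.
Step 4: frontier [B-I 21, C-I 15, C-G 20, D-G 20, A-E 2, E-H 7] → take A-E (2); add A.
Step 5: frontier [A-G 14, B-I 21, C-I 15, C-G 20, D-G 20, E-H 7] → take E-H (7); add H.
Step 6: frontier [A-G 14, B-I 21, C-I 15, C-G 20, D-G 20, F-H 13, H-I 21] → take F-H (13); add F.
Step 7: frontier [A-G 14, B-I 21, C-I 15, C-G 20, D-G 20, H-I 21] → take A-G (14); add G.
Step 8: frontier [B-I 21, C-I 15, H-I 21] → take C-I (15); add I.
MST edges: C-D, B-C, C-E, A-E, E-H, F-H, A-G, C-I; total weight 4+3+15+2+7+13+14+15 = 73.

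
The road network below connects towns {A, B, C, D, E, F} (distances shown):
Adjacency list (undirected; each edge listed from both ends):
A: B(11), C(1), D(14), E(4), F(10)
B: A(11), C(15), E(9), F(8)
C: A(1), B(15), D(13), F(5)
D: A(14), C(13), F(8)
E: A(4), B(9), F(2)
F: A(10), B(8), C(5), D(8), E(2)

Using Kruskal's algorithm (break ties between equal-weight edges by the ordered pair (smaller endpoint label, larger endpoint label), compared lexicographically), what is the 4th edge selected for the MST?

B-F

Kruskal's algorithm — process edges by increasing weight (ties by edge label):
A—C (1): add. Components now {A,C} {B} {D} {E} {F}
E—F (2): add. Components now {A,C} {B} {D} {E,F}
A—E (4): add. Components now {A,C,E,F} {B} {D}
C—F (5): skip — C and F already connected.
B—F (8): add. Components now {A,B,C,E,F} {D}
D—F (8): add. Components now {A,B,C,D,E,F}
The 4th edge added is B—F.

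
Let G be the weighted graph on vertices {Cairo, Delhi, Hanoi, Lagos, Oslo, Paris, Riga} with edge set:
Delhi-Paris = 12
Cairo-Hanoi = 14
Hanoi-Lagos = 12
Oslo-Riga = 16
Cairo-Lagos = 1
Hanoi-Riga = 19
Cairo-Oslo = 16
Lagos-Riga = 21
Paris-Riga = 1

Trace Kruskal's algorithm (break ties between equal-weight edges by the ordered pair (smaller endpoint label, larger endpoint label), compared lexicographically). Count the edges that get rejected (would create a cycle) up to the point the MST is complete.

Kruskal's algorithm — process edges by increasing weight (ties by edge label):
Cairo-Lagos (1): add — endpoints in different components.
Paris-Riga (1): add — endpoints in different components.
Delhi-Paris (12): add — endpoints in different components.
Hanoi-Lagos (12): add — endpoints in different components.
Cairo-Hanoi (14): skip — Hanoi and Cairo already connected.
Cairo-Oslo (16): add — endpoints in different components.
Oslo-Riga (16): add — endpoints in different components.
Edges rejected before the tree was complete: 1.

1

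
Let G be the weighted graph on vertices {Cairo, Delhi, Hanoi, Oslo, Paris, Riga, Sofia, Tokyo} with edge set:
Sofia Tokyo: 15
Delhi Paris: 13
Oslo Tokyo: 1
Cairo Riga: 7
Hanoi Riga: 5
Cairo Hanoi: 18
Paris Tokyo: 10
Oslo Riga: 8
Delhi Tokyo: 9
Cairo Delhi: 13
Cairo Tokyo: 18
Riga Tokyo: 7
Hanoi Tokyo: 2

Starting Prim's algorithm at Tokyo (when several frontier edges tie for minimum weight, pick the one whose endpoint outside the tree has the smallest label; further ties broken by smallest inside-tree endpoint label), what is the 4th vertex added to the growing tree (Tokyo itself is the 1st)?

Riga

Prim's algorithm from Tokyo:
Step 1: frontier [Oslo Tokyo 1, Hanoi Tokyo 2, Riga Tokyo 7, Delhi Tokyo 9, Paris Tokyo 10, Sofia Tokyo 15, Cairo Tokyo 18] → take Oslo Tokyo (1); add Oslo.
Step 2: frontier [Oslo Riga 8, Hanoi Tokyo 2, Riga Tokyo 7, Delhi Tokyo 9, Paris Tokyo 10, Sofia Tokyo 15, Cairo Tokyo 18] → take Hanoi Tokyo (2); add Hanoi.
Step 3: frontier [Hanoi Riga 5, Cairo Hanoi 18, Oslo Riga 8, Riga Tokyo 7, Delhi Tokyo 9, Paris Tokyo 10, Sofia Tokyo 15, Cairo Tokyo 18] → take Hanoi Riga (5); add Riga.
Step 4: frontier [Cairo Hanoi 18, Cairo Riga 7, Delhi Tokyo 9, Paris Tokyo 10, Sofia Tokyo 15, Cairo Tokyo 18] → take Cairo Riga (7); add Cairo.
Step 5: frontier [Cairo Delhi 13, Delhi Tokyo 9, Paris Tokyo 10, Sofia Tokyo 15] → take Delhi Tokyo (9); add Delhi.
Step 6: frontier [Delhi Paris 13, Paris Tokyo 10, Sofia Tokyo 15] → take Paris Tokyo (10); add Paris.
Step 7: frontier [Sofia Tokyo 15] → take Sofia Tokyo (15); add Sofia.
Vertex order: Tokyo, Oslo, Hanoi, Riga, Cairo, Delhi, Paris, Sofia. The 4th vertex is Riga.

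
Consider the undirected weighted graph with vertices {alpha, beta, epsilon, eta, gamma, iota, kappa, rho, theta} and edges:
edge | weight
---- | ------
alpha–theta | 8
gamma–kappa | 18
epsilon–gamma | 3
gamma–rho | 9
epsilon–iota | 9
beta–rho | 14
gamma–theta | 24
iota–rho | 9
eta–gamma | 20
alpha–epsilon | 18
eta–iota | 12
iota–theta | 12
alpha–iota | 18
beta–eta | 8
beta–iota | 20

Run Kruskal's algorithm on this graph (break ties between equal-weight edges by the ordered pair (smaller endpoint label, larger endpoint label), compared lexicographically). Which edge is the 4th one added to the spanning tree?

Kruskal: consider edges lightest-first.
epsilon–gamma (3): add — endpoints in different components.
alpha–theta (8): add — endpoints in different components.
beta–eta (8): add — endpoints in different components.
epsilon–iota (9): add — endpoints in different components.
gamma–rho (9): add — endpoints in different components.
iota–rho (9): skip — iota and rho already connected.
eta–iota (12): add — endpoints in different components.
iota–theta (12): add — endpoints in different components.
beta–rho (14): skip — rho and beta already connected.
alpha–epsilon (18): skip — epsilon and alpha already connected.
alpha–iota (18): skip — iota and alpha already connected.
gamma–kappa (18): add — endpoints in different components.
The 4th edge added is epsilon–iota.

epsilon-iota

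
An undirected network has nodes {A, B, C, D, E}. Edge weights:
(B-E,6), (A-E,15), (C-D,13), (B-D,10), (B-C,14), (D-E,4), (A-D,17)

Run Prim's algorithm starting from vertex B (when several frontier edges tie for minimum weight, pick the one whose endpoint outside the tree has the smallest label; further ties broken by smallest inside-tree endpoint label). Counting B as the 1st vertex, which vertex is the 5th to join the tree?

Prim's algorithm from B:
Step 1: cheapest edge leaving the tree is B-E (6); add E.
Step 2: cheapest edge leaving the tree is D-E (4); add D.
Step 3: cheapest edge leaving the tree is C-D (13); add C.
Step 4: cheapest edge leaving the tree is A-E (15); add A.
Vertex order: B, E, D, C, A. The 5th vertex is A.

A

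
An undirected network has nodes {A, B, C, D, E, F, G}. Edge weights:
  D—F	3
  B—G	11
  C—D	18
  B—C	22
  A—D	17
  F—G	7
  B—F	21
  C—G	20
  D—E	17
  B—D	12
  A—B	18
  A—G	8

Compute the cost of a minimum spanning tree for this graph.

Sort edges by weight, then run Kruskal:
D—F (3): add — endpoints in different components.
F—G (7): add — endpoints in different components.
A—G (8): add — endpoints in different components.
B—G (11): add — endpoints in different components.
B—D (12): skip — B and D already connected.
A—D (17): skip — A and D already connected.
D—E (17): add — endpoints in different components.
A—B (18): skip — A and B already connected.
C—D (18): add — endpoints in different components.
MST edges: D—F, F—G, A—G, B—G, D—E, C—D; total weight 3+7+8+11+17+18 = 64.

64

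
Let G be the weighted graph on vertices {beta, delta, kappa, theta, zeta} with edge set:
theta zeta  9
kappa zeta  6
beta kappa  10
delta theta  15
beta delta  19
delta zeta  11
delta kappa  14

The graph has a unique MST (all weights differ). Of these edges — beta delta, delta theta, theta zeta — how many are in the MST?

Kruskal's algorithm — process edges by increasing weight (ties by edge label):
kappa zeta (6): add. Components now {delta} {theta} {kappa,zeta} {beta}
theta zeta (9): add. Components now {delta} {kappa,theta,zeta} {beta}
beta kappa (10): add. Components now {delta} {beta,kappa,theta,zeta}
delta zeta (11): add. Components now {beta,delta,kappa,theta,zeta}
MST edge set: {kappa zeta, theta zeta, beta kappa, delta zeta}.
Of the listed edges, {theta zeta} are in the MST → 1.

1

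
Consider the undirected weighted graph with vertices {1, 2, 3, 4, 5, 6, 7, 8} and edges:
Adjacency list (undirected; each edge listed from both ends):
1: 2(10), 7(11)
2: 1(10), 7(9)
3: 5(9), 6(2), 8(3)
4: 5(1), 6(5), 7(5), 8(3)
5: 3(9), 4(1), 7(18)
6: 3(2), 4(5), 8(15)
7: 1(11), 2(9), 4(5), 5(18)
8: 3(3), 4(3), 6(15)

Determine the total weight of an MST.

33

Sort edges by weight, then run Kruskal:
4-5 (1): add — endpoints in different components.
3-6 (2): add — endpoints in different components.
3-8 (3): add — endpoints in different components.
4-8 (3): add — endpoints in different components.
4-6 (5): skip — 4 and 6 already connected.
4-7 (5): add — endpoints in different components.
2-7 (9): add — endpoints in different components.
3-5 (9): skip — 3 and 5 already connected.
1-2 (10): add — endpoints in different components.
MST edges: 4-5, 3-6, 3-8, 4-8, 4-7, 2-7, 1-2; total weight 1+2+3+3+5+9+10 = 33.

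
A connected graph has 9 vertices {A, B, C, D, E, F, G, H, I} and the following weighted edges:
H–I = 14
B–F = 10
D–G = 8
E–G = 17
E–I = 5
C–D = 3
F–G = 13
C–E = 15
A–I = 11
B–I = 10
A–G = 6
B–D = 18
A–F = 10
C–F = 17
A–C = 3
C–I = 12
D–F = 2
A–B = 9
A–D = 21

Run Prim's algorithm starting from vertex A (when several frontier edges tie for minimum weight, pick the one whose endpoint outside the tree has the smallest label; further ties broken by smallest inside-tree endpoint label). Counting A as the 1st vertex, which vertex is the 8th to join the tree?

Prim's algorithm from A:
Step 1: cheapest edge leaving the tree is A–C (3); add C.
Step 2: cheapest edge leaving the tree is C–D (3); add D.
Step 3: cheapest edge leaving the tree is D–F (2); add F.
Step 4: cheapest edge leaving the tree is A–G (6); add G.
Step 5: cheapest edge leaving the tree is A–B (9); add B.
Step 6: cheapest edge leaving the tree is B–I (10); add I.
Step 7: cheapest edge leaving the tree is E–I (5); add E.
Step 8: cheapest edge leaving the tree is H–I (14); add H.
Vertex order: A, C, D, F, G, B, I, E, H. The 8th vertex is E.

E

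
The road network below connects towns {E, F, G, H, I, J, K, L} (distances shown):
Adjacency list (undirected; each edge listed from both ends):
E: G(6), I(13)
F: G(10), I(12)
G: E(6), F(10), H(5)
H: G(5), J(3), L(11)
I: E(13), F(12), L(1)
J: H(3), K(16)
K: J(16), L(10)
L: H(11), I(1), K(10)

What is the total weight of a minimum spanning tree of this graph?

Prim's algorithm from E:
Step 1: frontier [E G 6, E I 13] → take E G (6); add G.
Step 2: frontier [E I 13, G H 5, F G 10] → take G H (5); add H.
Step 3: frontier [E I 13, F G 10, H J 3, H L 11] → take H J (3); add J.
Step 4: frontier [E I 13, F G 10, H L 11, J K 16] → take F G (10); add F.
Step 5: frontier [E I 13, F I 12, H L 11, J K 16] → take H L (11); add L.
Step 6: frontier [E I 13, F I 12, J K 16, I L 1, K L 10] → take I L (1); add I.
Step 7: frontier [J K 16, K L 10] → take K L (10); add K.
MST edges: E G, G H, H J, F G, H L, I L, K L; total weight 6+5+3+10+11+1+10 = 46.

46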